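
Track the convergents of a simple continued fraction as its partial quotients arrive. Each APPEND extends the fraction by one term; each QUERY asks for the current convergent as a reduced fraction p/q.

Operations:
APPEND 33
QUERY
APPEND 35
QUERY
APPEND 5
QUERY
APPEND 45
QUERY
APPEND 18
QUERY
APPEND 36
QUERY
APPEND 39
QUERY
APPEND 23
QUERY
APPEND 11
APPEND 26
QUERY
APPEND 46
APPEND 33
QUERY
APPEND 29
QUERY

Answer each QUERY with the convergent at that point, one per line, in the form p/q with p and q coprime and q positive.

APPEND 33: p_0 = 33·1 + 0 = 33, q_0 = 33·0 + 1 = 1 → 33/1
APPEND 35: p_1 = 35·33 + 1 = 1156, q_1 = 35·1 + 0 = 35 → 1156/35
APPEND 5: p_2 = 5·1156 + 33 = 5813, q_2 = 5·35 + 1 = 176 → 5813/176
APPEND 45: p_3 = 45·5813 + 1156 = 262741, q_3 = 45·176 + 35 = 7955 → 262741/7955
APPEND 18: p_4 = 18·262741 + 5813 = 4735151, q_4 = 18·7955 + 176 = 143366 → 4735151/143366
APPEND 36: p_5 = 36·4735151 + 262741 = 170728177, q_5 = 36·143366 + 7955 = 5169131 → 170728177/5169131
APPEND 39: p_6 = 39·170728177 + 4735151 = 6663134054, q_6 = 39·5169131 + 143366 = 201739475 → 6663134054/201739475
APPEND 23: p_7 = 23·6663134054 + 170728177 = 153422811419, q_7 = 23·201739475 + 5169131 = 4645177056 → 153422811419/4645177056
APPEND 11: p_8 = 11·153422811419 + 6663134054 = 1694314059663, q_8 = 11·4645177056 + 201739475 = 51298687091 → 1694314059663/51298687091
APPEND 26: p_9 = 26·1694314059663 + 153422811419 = 44205588362657, q_9 = 26·51298687091 + 4645177056 = 1338411041422 → 44205588362657/1338411041422
APPEND 46: p_10 = 46·44205588362657 + 1694314059663 = 2035151378741885, q_10 = 46·1338411041422 + 51298687091 = 61618206592503 → 2035151378741885/61618206592503
APPEND 33: p_11 = 33·2035151378741885 + 44205588362657 = 67204201086844862, q_11 = 33·61618206592503 + 1338411041422 = 2034739228594021 → 67204201086844862/2034739228594021
APPEND 29: p_12 = 29·67204201086844862 + 2035151378741885 = 1950956982897242883, q_12 = 29·2034739228594021 + 61618206592503 = 59069055835819112 → 1950956982897242883/59069055835819112

33/1
1156/35
5813/176
262741/7955
4735151/143366
170728177/5169131
6663134054/201739475
153422811419/4645177056
44205588362657/1338411041422
67204201086844862/2034739228594021
1950956982897242883/59069055835819112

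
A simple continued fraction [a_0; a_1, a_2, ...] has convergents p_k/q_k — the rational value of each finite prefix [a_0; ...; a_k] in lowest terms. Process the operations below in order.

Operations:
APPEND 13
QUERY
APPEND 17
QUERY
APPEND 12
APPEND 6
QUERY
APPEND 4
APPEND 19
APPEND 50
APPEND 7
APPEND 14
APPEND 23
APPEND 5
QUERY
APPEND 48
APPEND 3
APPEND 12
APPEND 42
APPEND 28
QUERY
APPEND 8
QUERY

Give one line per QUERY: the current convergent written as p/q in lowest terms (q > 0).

13/1
222/17
16284/1247
754366364196/57768046373
1597135111587690821/122305791415392850
12834073063065617989/982810691263819231

APPEND 13: p_0 = 13·1 + 0 = 13, q_0 = 13·0 + 1 = 1 → 13/1
APPEND 17: p_1 = 17·13 + 1 = 222, q_1 = 17·1 + 0 = 17 → 222/17
APPEND 12: p_2 = 12·222 + 13 = 2677, q_2 = 12·17 + 1 = 205 → 2677/205
APPEND 6: p_3 = 6·2677 + 222 = 16284, q_3 = 6·205 + 17 = 1247 → 16284/1247
APPEND 4: p_4 = 4·16284 + 2677 = 67813, q_4 = 4·1247 + 205 = 5193 → 67813/5193
APPEND 19: p_5 = 19·67813 + 16284 = 1304731, q_5 = 19·5193 + 1247 = 99914 → 1304731/99914
APPEND 50: p_6 = 50·1304731 + 67813 = 65304363, q_6 = 50·99914 + 5193 = 5000893 → 65304363/5000893
APPEND 7: p_7 = 7·65304363 + 1304731 = 458435272, q_7 = 7·5000893 + 99914 = 35106165 → 458435272/35106165
APPEND 14: p_8 = 14·458435272 + 65304363 = 6483398171, q_8 = 14·35106165 + 5000893 = 496487203 → 6483398171/496487203
APPEND 23: p_9 = 23·6483398171 + 458435272 = 149576593205, q_9 = 23·496487203 + 35106165 = 11454311834 → 149576593205/11454311834
APPEND 5: p_10 = 5·149576593205 + 6483398171 = 754366364196, q_10 = 5·11454311834 + 496487203 = 57768046373 → 754366364196/57768046373
APPEND 48: p_11 = 48·754366364196 + 149576593205 = 36359162074613, q_11 = 48·57768046373 + 11454311834 = 2784320537738 → 36359162074613/2784320537738
APPEND 3: p_12 = 3·36359162074613 + 754366364196 = 109831852588035, q_12 = 3·2784320537738 + 57768046373 = 8410729659587 → 109831852588035/8410729659587
APPEND 12: p_13 = 12·109831852588035 + 36359162074613 = 1354341393131033, q_13 = 12·8410729659587 + 2784320537738 = 103713076452782 → 1354341393131033/103713076452782
APPEND 42: p_14 = 42·1354341393131033 + 109831852588035 = 56992170364091421, q_14 = 42·103713076452782 + 8410729659587 = 4364359940676431 → 56992170364091421/4364359940676431
APPEND 28: p_15 = 28·56992170364091421 + 1354341393131033 = 1597135111587690821, q_15 = 28·4364359940676431 + 103713076452782 = 122305791415392850 → 1597135111587690821/122305791415392850
APPEND 8: p_16 = 8·1597135111587690821 + 56992170364091421 = 12834073063065617989, q_16 = 8·122305791415392850 + 4364359940676431 = 982810691263819231 → 12834073063065617989/982810691263819231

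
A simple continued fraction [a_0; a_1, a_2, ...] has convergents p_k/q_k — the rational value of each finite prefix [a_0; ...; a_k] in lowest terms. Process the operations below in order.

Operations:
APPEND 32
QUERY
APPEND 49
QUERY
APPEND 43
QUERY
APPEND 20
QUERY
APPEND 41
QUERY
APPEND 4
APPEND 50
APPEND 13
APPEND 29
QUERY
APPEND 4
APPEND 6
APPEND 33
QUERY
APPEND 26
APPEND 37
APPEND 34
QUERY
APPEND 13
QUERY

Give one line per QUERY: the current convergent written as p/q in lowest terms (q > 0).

32/1
1569/49
67499/2108
1351549/42209
55481008/1732677
4247355293773/132645297799
3550126196148482/110870768735203
116465324143664917941/3637222821208878901
1517471946626533367794/47390788935648306773

APPEND 32: p_0 = 32·1 + 0 = 32, q_0 = 32·0 + 1 = 1 → 32/1
APPEND 49: p_1 = 49·32 + 1 = 1569, q_1 = 49·1 + 0 = 49 → 1569/49
APPEND 43: p_2 = 43·1569 + 32 = 67499, q_2 = 43·49 + 1 = 2108 → 67499/2108
APPEND 20: p_3 = 20·67499 + 1569 = 1351549, q_3 = 20·2108 + 49 = 42209 → 1351549/42209
APPEND 41: p_4 = 41·1351549 + 67499 = 55481008, q_4 = 41·42209 + 2108 = 1732677 → 55481008/1732677
APPEND 4: p_5 = 4·55481008 + 1351549 = 223275581, q_5 = 4·1732677 + 42209 = 6972917 → 223275581/6972917
APPEND 50: p_6 = 50·223275581 + 55481008 = 11219260058, q_6 = 50·6972917 + 1732677 = 350378527 → 11219260058/350378527
APPEND 13: p_7 = 13·11219260058 + 223275581 = 146073656335, q_7 = 13·350378527 + 6972917 = 4561893768 → 146073656335/4561893768
APPEND 29: p_8 = 29·146073656335 + 11219260058 = 4247355293773, q_8 = 29·4561893768 + 350378527 = 132645297799 → 4247355293773/132645297799
APPEND 4: p_9 = 4·4247355293773 + 146073656335 = 17135494831427, q_9 = 4·132645297799 + 4561893768 = 535143084964 → 17135494831427/535143084964
APPEND 6: p_10 = 6·17135494831427 + 4247355293773 = 107060324282335, q_10 = 6·535143084964 + 132645297799 = 3343503807583 → 107060324282335/3343503807583
APPEND 33: p_11 = 33·107060324282335 + 17135494831427 = 3550126196148482, q_11 = 33·3343503807583 + 535143084964 = 110870768735203 → 3550126196148482/110870768735203
APPEND 26: p_12 = 26·3550126196148482 + 107060324282335 = 92410341424142867, q_12 = 26·110870768735203 + 3343503807583 = 2885983490922861 → 92410341424142867/2885983490922861
APPEND 37: p_13 = 37·92410341424142867 + 3550126196148482 = 3422732758889434561, q_13 = 37·2885983490922861 + 110870768735203 = 106892259932881060 → 3422732758889434561/106892259932881060
APPEND 34: p_14 = 34·3422732758889434561 + 92410341424142867 = 116465324143664917941, q_14 = 34·106892259932881060 + 2885983490922861 = 3637222821208878901 → 116465324143664917941/3637222821208878901
APPEND 13: p_15 = 13·116465324143664917941 + 3422732758889434561 = 1517471946626533367794, q_15 = 13·3637222821208878901 + 106892259932881060 = 47390788935648306773 → 1517471946626533367794/47390788935648306773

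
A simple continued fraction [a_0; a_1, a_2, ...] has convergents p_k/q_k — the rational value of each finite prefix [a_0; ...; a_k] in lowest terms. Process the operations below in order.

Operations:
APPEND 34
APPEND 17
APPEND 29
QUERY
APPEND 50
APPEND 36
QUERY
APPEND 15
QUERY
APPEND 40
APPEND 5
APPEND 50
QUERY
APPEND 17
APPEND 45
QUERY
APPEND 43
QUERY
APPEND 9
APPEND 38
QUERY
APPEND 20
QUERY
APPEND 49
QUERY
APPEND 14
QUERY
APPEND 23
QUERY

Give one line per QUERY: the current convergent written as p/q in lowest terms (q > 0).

16825/494
30322669/890306
455681864/13379307
4605440997679/135220674436
3531896269282519/103700252768641
151949923819776869/4461412314209212
52253035928416201789/1534205033378968074
1046431799778971310120/30724357078660013029
51327411225098010397669/1507027701887719606495
719630188951151116877486/21129112183506734503959
16602821757101573698579847/487476607922542613197552

APPEND 34: p_0 = 34·1 + 0 = 34, q_0 = 34·0 + 1 = 1 → 34/1
APPEND 17: p_1 = 17·34 + 1 = 579, q_1 = 17·1 + 0 = 17 → 579/17
APPEND 29: p_2 = 29·579 + 34 = 16825, q_2 = 29·17 + 1 = 494 → 16825/494
APPEND 50: p_3 = 50·16825 + 579 = 841829, q_3 = 50·494 + 17 = 24717 → 841829/24717
APPEND 36: p_4 = 36·841829 + 16825 = 30322669, q_4 = 36·24717 + 494 = 890306 → 30322669/890306
APPEND 15: p_5 = 15·30322669 + 841829 = 455681864, q_5 = 15·890306 + 24717 = 13379307 → 455681864/13379307
APPEND 40: p_6 = 40·455681864 + 30322669 = 18257597229, q_6 = 40·13379307 + 890306 = 536062586 → 18257597229/536062586
APPEND 5: p_7 = 5·18257597229 + 455681864 = 91743668009, q_7 = 5·536062586 + 13379307 = 2693692237 → 91743668009/2693692237
APPEND 50: p_8 = 50·91743668009 + 18257597229 = 4605440997679, q_8 = 50·2693692237 + 536062586 = 135220674436 → 4605440997679/135220674436
APPEND 17: p_9 = 17·4605440997679 + 91743668009 = 78384240628552, q_9 = 17·135220674436 + 2693692237 = 2301445157649 → 78384240628552/2301445157649
APPEND 45: p_10 = 45·78384240628552 + 4605440997679 = 3531896269282519, q_10 = 45·2301445157649 + 135220674436 = 103700252768641 → 3531896269282519/103700252768641
APPEND 43: p_11 = 43·3531896269282519 + 78384240628552 = 151949923819776869, q_11 = 43·103700252768641 + 2301445157649 = 4461412314209212 → 151949923819776869/4461412314209212
APPEND 9: p_12 = 9·151949923819776869 + 3531896269282519 = 1371081210647274340, q_12 = 9·4461412314209212 + 103700252768641 = 40256411080651549 → 1371081210647274340/40256411080651549
APPEND 38: p_13 = 38·1371081210647274340 + 151949923819776869 = 52253035928416201789, q_13 = 38·40256411080651549 + 4461412314209212 = 1534205033378968074 → 52253035928416201789/1534205033378968074
APPEND 20: p_14 = 20·52253035928416201789 + 1371081210647274340 = 1046431799778971310120, q_14 = 20·1534205033378968074 + 40256411080651549 = 30724357078660013029 → 1046431799778971310120/30724357078660013029
APPEND 49: p_15 = 49·1046431799778971310120 + 52253035928416201789 = 51327411225098010397669, q_15 = 49·30724357078660013029 + 1534205033378968074 = 1507027701887719606495 → 51327411225098010397669/1507027701887719606495
APPEND 14: p_16 = 14·51327411225098010397669 + 1046431799778971310120 = 719630188951151116877486, q_16 = 14·1507027701887719606495 + 30724357078660013029 = 21129112183506734503959 → 719630188951151116877486/21129112183506734503959
APPEND 23: p_17 = 23·719630188951151116877486 + 51327411225098010397669 = 16602821757101573698579847, q_17 = 23·21129112183506734503959 + 1507027701887719606495 = 487476607922542613197552 → 16602821757101573698579847/487476607922542613197552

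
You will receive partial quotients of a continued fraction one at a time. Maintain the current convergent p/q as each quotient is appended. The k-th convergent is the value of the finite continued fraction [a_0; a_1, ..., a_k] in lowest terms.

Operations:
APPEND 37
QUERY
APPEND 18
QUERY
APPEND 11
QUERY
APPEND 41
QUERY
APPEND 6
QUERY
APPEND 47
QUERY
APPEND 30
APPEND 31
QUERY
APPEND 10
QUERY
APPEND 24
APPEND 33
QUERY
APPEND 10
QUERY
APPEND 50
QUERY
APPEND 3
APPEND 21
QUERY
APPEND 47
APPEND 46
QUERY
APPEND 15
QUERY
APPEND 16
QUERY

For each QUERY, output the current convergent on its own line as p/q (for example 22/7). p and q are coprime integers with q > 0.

APPEND 37: p_0 = 37·1 + 0 = 37, q_0 = 37·0 + 1 = 1 → 37/1
APPEND 18: p_1 = 18·37 + 1 = 667, q_1 = 18·1 + 0 = 18 → 667/18
APPEND 11: p_2 = 11·667 + 37 = 7374, q_2 = 11·18 + 1 = 199 → 7374/199
APPEND 41: p_3 = 41·7374 + 667 = 303001, q_3 = 41·199 + 18 = 8177 → 303001/8177
APPEND 6: p_4 = 6·303001 + 7374 = 1825380, q_4 = 6·8177 + 199 = 49261 → 1825380/49261
APPEND 47: p_5 = 47·1825380 + 303001 = 86095861, q_5 = 47·49261 + 8177 = 2323444 → 86095861/2323444
APPEND 30: p_6 = 30·86095861 + 1825380 = 2584701210, q_6 = 30·2323444 + 49261 = 69752581 → 2584701210/69752581
APPEND 31: p_7 = 31·2584701210 + 86095861 = 80211833371, q_7 = 31·69752581 + 2323444 = 2164653455 → 80211833371/2164653455
APPEND 10: p_8 = 10·80211833371 + 2584701210 = 804703034920, q_8 = 10·2164653455 + 69752581 = 21716287131 → 804703034920/21716287131
APPEND 24: p_9 = 24·804703034920 + 80211833371 = 19393084671451, q_9 = 24·21716287131 + 2164653455 = 523355544599 → 19393084671451/523355544599
APPEND 33: p_10 = 33·19393084671451 + 804703034920 = 640776497192803, q_10 = 33·523355544599 + 21716287131 = 17292449258898 → 640776497192803/17292449258898
APPEND 10: p_11 = 10·640776497192803 + 19393084671451 = 6427158056599481, q_11 = 10·17292449258898 + 523355544599 = 173447848133579 → 6427158056599481/173447848133579
APPEND 50: p_12 = 50·6427158056599481 + 640776497192803 = 321998679327166853, q_12 = 50·173447848133579 + 17292449258898 = 8689684855937848 → 321998679327166853/8689684855937848
APPEND 3: p_13 = 3·321998679327166853 + 6427158056599481 = 972423196038100040, q_13 = 3·8689684855937848 + 173447848133579 = 26242502415947123 → 972423196038100040/26242502415947123
APPEND 21: p_14 = 21·972423196038100040 + 321998679327166853 = 20742885796127267693, q_14 = 21·26242502415947123 + 8689684855937848 = 559782235590827431 → 20742885796127267693/559782235590827431
APPEND 47: p_15 = 47·20742885796127267693 + 972423196038100040 = 975888055614019681611, q_15 = 47·559782235590827431 + 26242502415947123 = 26336007575184836380 → 975888055614019681611/26336007575184836380
APPEND 46: p_16 = 46·975888055614019681611 + 20742885796127267693 = 44911593444041032621799, q_16 = 46·26336007575184836380 + 559782235590827431 = 1212016130694093300911 → 44911593444041032621799/1212016130694093300911
APPEND 15: p_17 = 15·44911593444041032621799 + 975888055614019681611 = 674649789716229509008596, q_17 = 15·1212016130694093300911 + 26336007575184836380 = 18206577967986584350045 → 674649789716229509008596/18206577967986584350045
APPEND 16: p_18 = 16·674649789716229509008596 + 44911593444041032621799 = 10839308228903713176759335, q_18 = 16·18206577967986584350045 + 1212016130694093300911 = 292517263618479442901631 → 10839308228903713176759335/292517263618479442901631

37/1
667/18
7374/199
303001/8177
1825380/49261
86095861/2323444
80211833371/2164653455
804703034920/21716287131
640776497192803/17292449258898
6427158056599481/173447848133579
321998679327166853/8689684855937848
20742885796127267693/559782235590827431
44911593444041032621799/1212016130694093300911
674649789716229509008596/18206577967986584350045
10839308228903713176759335/292517263618479442901631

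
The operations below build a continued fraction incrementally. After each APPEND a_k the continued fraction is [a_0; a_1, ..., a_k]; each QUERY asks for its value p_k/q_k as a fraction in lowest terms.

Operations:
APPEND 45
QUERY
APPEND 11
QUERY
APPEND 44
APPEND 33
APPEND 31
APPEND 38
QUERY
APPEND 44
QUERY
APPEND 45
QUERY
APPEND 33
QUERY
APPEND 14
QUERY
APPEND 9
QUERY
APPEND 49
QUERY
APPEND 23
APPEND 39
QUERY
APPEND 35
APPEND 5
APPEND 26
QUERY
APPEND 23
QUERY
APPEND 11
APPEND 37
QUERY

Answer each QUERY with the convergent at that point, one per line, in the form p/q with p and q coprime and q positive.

45/1
496/11
852272989/18901294
37522420748/832153917
1689361206649/37465827559
55786442240165/1237204463364
782699552568959/17358328314655
7100082415360796/157462159295259
348686737905247963/7733004133782346
313397593853111741818/6950378736349061809
1446127828508803165899593/32071516522303477888726
33316138166695891662570332/738869036753363607765167
13646491101666749515466980397/302645213106697580650070998

APPEND 45: p_0 = 45·1 + 0 = 45, q_0 = 45·0 + 1 = 1 → 45/1
APPEND 11: p_1 = 11·45 + 1 = 496, q_1 = 11·1 + 0 = 11 → 496/11
APPEND 44: p_2 = 44·496 + 45 = 21869, q_2 = 44·11 + 1 = 485 → 21869/485
APPEND 33: p_3 = 33·21869 + 496 = 722173, q_3 = 33·485 + 11 = 16016 → 722173/16016
APPEND 31: p_4 = 31·722173 + 21869 = 22409232, q_4 = 31·16016 + 485 = 496981 → 22409232/496981
APPEND 38: p_5 = 38·22409232 + 722173 = 852272989, q_5 = 38·496981 + 16016 = 18901294 → 852272989/18901294
APPEND 44: p_6 = 44·852272989 + 22409232 = 37522420748, q_6 = 44·18901294 + 496981 = 832153917 → 37522420748/832153917
APPEND 45: p_7 = 45·37522420748 + 852272989 = 1689361206649, q_7 = 45·832153917 + 18901294 = 37465827559 → 1689361206649/37465827559
APPEND 33: p_8 = 33·1689361206649 + 37522420748 = 55786442240165, q_8 = 33·37465827559 + 832153917 = 1237204463364 → 55786442240165/1237204463364
APPEND 14: p_9 = 14·55786442240165 + 1689361206649 = 782699552568959, q_9 = 14·1237204463364 + 37465827559 = 17358328314655 → 782699552568959/17358328314655
APPEND 9: p_10 = 9·782699552568959 + 55786442240165 = 7100082415360796, q_10 = 9·17358328314655 + 1237204463364 = 157462159295259 → 7100082415360796/157462159295259
APPEND 49: p_11 = 49·7100082415360796 + 782699552568959 = 348686737905247963, q_11 = 49·157462159295259 + 17358328314655 = 7733004133782346 → 348686737905247963/7733004133782346
APPEND 23: p_12 = 23·348686737905247963 + 7100082415360796 = 8026895054236063945, q_12 = 23·7733004133782346 + 157462159295259 = 178016557236289217 → 8026895054236063945/178016557236289217
APPEND 39: p_13 = 39·8026895054236063945 + 348686737905247963 = 313397593853111741818, q_13 = 39·178016557236289217 + 7733004133782346 = 6950378736349061809 → 313397593853111741818/6950378736349061809
APPEND 35: p_14 = 35·313397593853111741818 + 8026895054236063945 = 10976942679913147027575, q_14 = 35·6950378736349061809 + 178016557236289217 = 243441272329453452532 → 10976942679913147027575/243441272329453452532
APPEND 5: p_15 = 5·10976942679913147027575 + 313397593853111741818 = 55198110993418846879693, q_15 = 5·243441272329453452532 + 6950378736349061809 = 1224156740383616324469 → 55198110993418846879693/1224156740383616324469
APPEND 26: p_16 = 26·55198110993418846879693 + 10976942679913147027575 = 1446127828508803165899593, q_16 = 26·1224156740383616324469 + 243441272329453452532 = 32071516522303477888726 → 1446127828508803165899593/32071516522303477888726
APPEND 23: p_17 = 23·1446127828508803165899593 + 55198110993418846879693 = 33316138166695891662570332, q_17 = 23·32071516522303477888726 + 1224156740383616324469 = 738869036753363607765167 → 33316138166695891662570332/738869036753363607765167
APPEND 11: p_18 = 11·33316138166695891662570332 + 1446127828508803165899593 = 367923647662163611454173245, q_18 = 11·738869036753363607765167 + 32071516522303477888726 = 8159630920809303163305563 → 367923647662163611454173245/8159630920809303163305563
APPEND 37: p_19 = 37·367923647662163611454173245 + 33316138166695891662570332 = 13646491101666749515466980397, q_19 = 37·8159630920809303163305563 + 738869036753363607765167 = 302645213106697580650070998 → 13646491101666749515466980397/302645213106697580650070998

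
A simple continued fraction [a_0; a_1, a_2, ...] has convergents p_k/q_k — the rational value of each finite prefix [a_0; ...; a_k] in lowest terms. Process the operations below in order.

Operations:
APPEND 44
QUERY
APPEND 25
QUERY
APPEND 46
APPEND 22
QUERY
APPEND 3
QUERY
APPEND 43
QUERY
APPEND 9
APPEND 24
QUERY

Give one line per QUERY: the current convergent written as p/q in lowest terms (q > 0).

44/1
1101/25
1116281/25347
3399533/77192
147296200/3344603
32044864192/727631459

APPEND 44: p_0 = 44·1 + 0 = 44, q_0 = 44·0 + 1 = 1 → 44/1
APPEND 25: p_1 = 25·44 + 1 = 1101, q_1 = 25·1 + 0 = 25 → 1101/25
APPEND 46: p_2 = 46·1101 + 44 = 50690, q_2 = 46·25 + 1 = 1151 → 50690/1151
APPEND 22: p_3 = 22·50690 + 1101 = 1116281, q_3 = 22·1151 + 25 = 25347 → 1116281/25347
APPEND 3: p_4 = 3·1116281 + 50690 = 3399533, q_4 = 3·25347 + 1151 = 77192 → 3399533/77192
APPEND 43: p_5 = 43·3399533 + 1116281 = 147296200, q_5 = 43·77192 + 25347 = 3344603 → 147296200/3344603
APPEND 9: p_6 = 9·147296200 + 3399533 = 1329065333, q_6 = 9·3344603 + 77192 = 30178619 → 1329065333/30178619
APPEND 24: p_7 = 24·1329065333 + 147296200 = 32044864192, q_7 = 24·30178619 + 3344603 = 727631459 → 32044864192/727631459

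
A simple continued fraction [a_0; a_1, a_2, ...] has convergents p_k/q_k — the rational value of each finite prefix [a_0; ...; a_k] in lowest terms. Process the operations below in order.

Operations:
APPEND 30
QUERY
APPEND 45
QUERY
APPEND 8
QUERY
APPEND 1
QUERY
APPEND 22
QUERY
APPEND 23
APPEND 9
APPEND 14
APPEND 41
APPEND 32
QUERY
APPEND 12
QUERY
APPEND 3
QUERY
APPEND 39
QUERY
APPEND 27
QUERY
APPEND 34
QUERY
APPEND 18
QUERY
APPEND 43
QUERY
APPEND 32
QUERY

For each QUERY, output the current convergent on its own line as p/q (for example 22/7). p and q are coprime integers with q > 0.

30/1
1351/45
10838/361
12189/406
278996/9293
1079047366127/35941687957
12982262986176/432422579279
40025836324655/1333209425794
1573989879647721/52427590185245
42537752586813122/1416878144427409
1447857577831293869/48226284500717151
26103974153550102764/869489999157336127
1123918746180485712721/37436296248266170612
35991503851929092909836/1198830969943674795711

APPEND 30: p_0 = 30·1 + 0 = 30, q_0 = 30·0 + 1 = 1 → 30/1
APPEND 45: p_1 = 45·30 + 1 = 1351, q_1 = 45·1 + 0 = 45 → 1351/45
APPEND 8: p_2 = 8·1351 + 30 = 10838, q_2 = 8·45 + 1 = 361 → 10838/361
APPEND 1: p_3 = 1·10838 + 1351 = 12189, q_3 = 1·361 + 45 = 406 → 12189/406
APPEND 22: p_4 = 22·12189 + 10838 = 278996, q_4 = 22·406 + 361 = 9293 → 278996/9293
APPEND 23: p_5 = 23·278996 + 12189 = 6429097, q_5 = 23·9293 + 406 = 214145 → 6429097/214145
APPEND 9: p_6 = 9·6429097 + 278996 = 58140869, q_6 = 9·214145 + 9293 = 1936598 → 58140869/1936598
APPEND 14: p_7 = 14·58140869 + 6429097 = 820401263, q_7 = 14·1936598 + 214145 = 27326517 → 820401263/27326517
APPEND 41: p_8 = 41·820401263 + 58140869 = 33694592652, q_8 = 41·27326517 + 1936598 = 1122323795 → 33694592652/1122323795
APPEND 32: p_9 = 32·33694592652 + 820401263 = 1079047366127, q_9 = 32·1122323795 + 27326517 = 35941687957 → 1079047366127/35941687957
APPEND 12: p_10 = 12·1079047366127 + 33694592652 = 12982262986176, q_10 = 12·35941687957 + 1122323795 = 432422579279 → 12982262986176/432422579279
APPEND 3: p_11 = 3·12982262986176 + 1079047366127 = 40025836324655, q_11 = 3·432422579279 + 35941687957 = 1333209425794 → 40025836324655/1333209425794
APPEND 39: p_12 = 39·40025836324655 + 12982262986176 = 1573989879647721, q_12 = 39·1333209425794 + 432422579279 = 52427590185245 → 1573989879647721/52427590185245
APPEND 27: p_13 = 27·1573989879647721 + 40025836324655 = 42537752586813122, q_13 = 27·52427590185245 + 1333209425794 = 1416878144427409 → 42537752586813122/1416878144427409
APPEND 34: p_14 = 34·42537752586813122 + 1573989879647721 = 1447857577831293869, q_14 = 34·1416878144427409 + 52427590185245 = 48226284500717151 → 1447857577831293869/48226284500717151
APPEND 18: p_15 = 18·1447857577831293869 + 42537752586813122 = 26103974153550102764, q_15 = 18·48226284500717151 + 1416878144427409 = 869489999157336127 → 26103974153550102764/869489999157336127
APPEND 43: p_16 = 43·26103974153550102764 + 1447857577831293869 = 1123918746180485712721, q_16 = 43·869489999157336127 + 48226284500717151 = 37436296248266170612 → 1123918746180485712721/37436296248266170612
APPEND 32: p_17 = 32·1123918746180485712721 + 26103974153550102764 = 35991503851929092909836, q_17 = 32·37436296248266170612 + 869489999157336127 = 1198830969943674795711 → 35991503851929092909836/1198830969943674795711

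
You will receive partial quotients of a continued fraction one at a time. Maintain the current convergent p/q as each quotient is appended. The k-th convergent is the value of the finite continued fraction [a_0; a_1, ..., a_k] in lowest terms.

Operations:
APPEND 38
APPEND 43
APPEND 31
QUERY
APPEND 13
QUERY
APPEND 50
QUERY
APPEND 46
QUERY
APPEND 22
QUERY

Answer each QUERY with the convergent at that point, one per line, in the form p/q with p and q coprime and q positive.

APPEND 38: p_0 = 38·1 + 0 = 38, q_0 = 38·0 + 1 = 1 → 38/1
APPEND 43: p_1 = 43·38 + 1 = 1635, q_1 = 43·1 + 0 = 43 → 1635/43
APPEND 31: p_2 = 31·1635 + 38 = 50723, q_2 = 31·43 + 1 = 1334 → 50723/1334
APPEND 13: p_3 = 13·50723 + 1635 = 661034, q_3 = 13·1334 + 43 = 17385 → 661034/17385
APPEND 50: p_4 = 50·661034 + 50723 = 33102423, q_4 = 50·17385 + 1334 = 870584 → 33102423/870584
APPEND 46: p_5 = 46·33102423 + 661034 = 1523372492, q_5 = 46·870584 + 17385 = 40064249 → 1523372492/40064249
APPEND 22: p_6 = 22·1523372492 + 33102423 = 33547297247, q_6 = 22·40064249 + 870584 = 882284062 → 33547297247/882284062

50723/1334
661034/17385
33102423/870584
1523372492/40064249
33547297247/882284062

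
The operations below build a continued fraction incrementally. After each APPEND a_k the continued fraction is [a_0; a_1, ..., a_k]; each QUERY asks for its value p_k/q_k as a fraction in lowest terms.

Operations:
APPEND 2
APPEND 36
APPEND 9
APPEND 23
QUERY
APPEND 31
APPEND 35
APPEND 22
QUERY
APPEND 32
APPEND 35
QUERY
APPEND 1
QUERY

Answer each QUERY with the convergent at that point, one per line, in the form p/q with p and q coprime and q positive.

APPEND 2: p_0 = 2·1 + 0 = 2, q_0 = 2·0 + 1 = 1 → 2/1
APPEND 36: p_1 = 36·2 + 1 = 73, q_1 = 36·1 + 0 = 36 → 73/36
APPEND 9: p_2 = 9·73 + 2 = 659, q_2 = 9·36 + 1 = 325 → 659/325
APPEND 23: p_3 = 23·659 + 73 = 15230, q_3 = 23·325 + 36 = 7511 → 15230/7511
APPEND 31: p_4 = 31·15230 + 659 = 472789, q_4 = 31·7511 + 325 = 233166 → 472789/233166
APPEND 35: p_5 = 35·472789 + 15230 = 16562845, q_5 = 35·233166 + 7511 = 8168321 → 16562845/8168321
APPEND 22: p_6 = 22·16562845 + 472789 = 364855379, q_6 = 22·8168321 + 233166 = 179936228 → 364855379/179936228
APPEND 32: p_7 = 32·364855379 + 16562845 = 11691934973, q_7 = 32·179936228 + 8168321 = 5766127617 → 11691934973/5766127617
APPEND 35: p_8 = 35·11691934973 + 364855379 = 409582579434, q_8 = 35·5766127617 + 179936228 = 201994402823 → 409582579434/201994402823
APPEND 1: p_9 = 1·409582579434 + 11691934973 = 421274514407, q_9 = 1·201994402823 + 5766127617 = 207760530440 → 421274514407/207760530440

15230/7511
364855379/179936228
409582579434/201994402823
421274514407/207760530440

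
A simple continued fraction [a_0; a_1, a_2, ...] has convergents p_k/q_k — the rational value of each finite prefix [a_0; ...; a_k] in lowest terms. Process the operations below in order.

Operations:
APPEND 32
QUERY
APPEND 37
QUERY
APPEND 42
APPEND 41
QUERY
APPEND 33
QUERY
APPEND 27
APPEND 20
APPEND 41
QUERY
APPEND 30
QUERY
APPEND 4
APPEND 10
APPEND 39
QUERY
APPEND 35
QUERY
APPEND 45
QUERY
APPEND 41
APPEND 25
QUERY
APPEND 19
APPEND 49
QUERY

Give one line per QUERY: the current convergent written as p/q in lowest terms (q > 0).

32/1
1185/37
2043067/63792
67471013/2106691
1500073614711/46837766960
45038751120703/1406274004471
72783646829838910/2272570796048373
2549289228576457783/79598103473545966
114790798932770439145/3584187227105616843
117839091935736882007345/3679366047597201530068
110056773314334910089519212/3436373688806917214013297

APPEND 32: p_0 = 32·1 + 0 = 32, q_0 = 32·0 + 1 = 1 → 32/1
APPEND 37: p_1 = 37·32 + 1 = 1185, q_1 = 37·1 + 0 = 37 → 1185/37
APPEND 42: p_2 = 42·1185 + 32 = 49802, q_2 = 42·37 + 1 = 1555 → 49802/1555
APPEND 41: p_3 = 41·49802 + 1185 = 2043067, q_3 = 41·1555 + 37 = 63792 → 2043067/63792
APPEND 33: p_4 = 33·2043067 + 49802 = 67471013, q_4 = 33·63792 + 1555 = 2106691 → 67471013/2106691
APPEND 27: p_5 = 27·67471013 + 2043067 = 1823760418, q_5 = 27·2106691 + 63792 = 56944449 → 1823760418/56944449
APPEND 20: p_6 = 20·1823760418 + 67471013 = 36542679373, q_6 = 20·56944449 + 2106691 = 1140995671 → 36542679373/1140995671
APPEND 41: p_7 = 41·36542679373 + 1823760418 = 1500073614711, q_7 = 41·1140995671 + 56944449 = 46837766960 → 1500073614711/46837766960
APPEND 30: p_8 = 30·1500073614711 + 36542679373 = 45038751120703, q_8 = 30·46837766960 + 1140995671 = 1406274004471 → 45038751120703/1406274004471
APPEND 4: p_9 = 4·45038751120703 + 1500073614711 = 181655078097523, q_9 = 4·1406274004471 + 46837766960 = 5671933784844 → 181655078097523/5671933784844
APPEND 10: p_10 = 10·181655078097523 + 45038751120703 = 1861589532095933, q_10 = 10·5671933784844 + 1406274004471 = 58125611852911 → 1861589532095933/58125611852911
APPEND 39: p_11 = 39·1861589532095933 + 181655078097523 = 72783646829838910, q_11 = 39·58125611852911 + 5671933784844 = 2272570796048373 → 72783646829838910/2272570796048373
APPEND 35: p_12 = 35·72783646829838910 + 1861589532095933 = 2549289228576457783, q_12 = 35·2272570796048373 + 58125611852911 = 79598103473545966 → 2549289228576457783/79598103473545966
APPEND 45: p_13 = 45·2549289228576457783 + 72783646829838910 = 114790798932770439145, q_13 = 45·79598103473545966 + 2272570796048373 = 3584187227105616843 → 114790798932770439145/3584187227105616843
APPEND 41: p_14 = 41·114790798932770439145 + 2549289228576457783 = 4708972045472164462728, q_14 = 41·3584187227105616843 + 79598103473545966 = 147031274414803836529 → 4708972045472164462728/147031274414803836529
APPEND 25: p_15 = 25·4708972045472164462728 + 114790798932770439145 = 117839091935736882007345, q_15 = 25·147031274414803836529 + 3584187227105616843 = 3679366047597201530068 → 117839091935736882007345/3679366047597201530068
APPEND 19: p_16 = 19·117839091935736882007345 + 4708972045472164462728 = 2243651718824472922602283, q_16 = 19·3679366047597201530068 + 147031274414803836529 = 70054986178761632907821 → 2243651718824472922602283/70054986178761632907821
APPEND 49: p_17 = 49·2243651718824472922602283 + 117839091935736882007345 = 110056773314334910089519212, q_17 = 49·70054986178761632907821 + 3679366047597201530068 = 3436373688806917214013297 → 110056773314334910089519212/3436373688806917214013297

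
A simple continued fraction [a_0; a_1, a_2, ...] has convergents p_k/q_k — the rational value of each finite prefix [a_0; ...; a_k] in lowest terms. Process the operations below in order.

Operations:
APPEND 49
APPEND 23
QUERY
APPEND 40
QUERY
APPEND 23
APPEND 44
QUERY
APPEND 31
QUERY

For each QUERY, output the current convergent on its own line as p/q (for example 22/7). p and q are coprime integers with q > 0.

1128/23
45169/921
45805829/933985
1421020714/28974741

APPEND 49: p_0 = 49·1 + 0 = 49, q_0 = 49·0 + 1 = 1 → 49/1
APPEND 23: p_1 = 23·49 + 1 = 1128, q_1 = 23·1 + 0 = 23 → 1128/23
APPEND 40: p_2 = 40·1128 + 49 = 45169, q_2 = 40·23 + 1 = 921 → 45169/921
APPEND 23: p_3 = 23·45169 + 1128 = 1040015, q_3 = 23·921 + 23 = 21206 → 1040015/21206
APPEND 44: p_4 = 44·1040015 + 45169 = 45805829, q_4 = 44·21206 + 921 = 933985 → 45805829/933985
APPEND 31: p_5 = 31·45805829 + 1040015 = 1421020714, q_5 = 31·933985 + 21206 = 28974741 → 1421020714/28974741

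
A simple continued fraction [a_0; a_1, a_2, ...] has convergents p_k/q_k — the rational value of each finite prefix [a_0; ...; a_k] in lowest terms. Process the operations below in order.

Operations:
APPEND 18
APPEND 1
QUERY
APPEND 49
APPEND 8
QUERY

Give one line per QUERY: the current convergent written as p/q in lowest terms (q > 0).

APPEND 18: p_0 = 18·1 + 0 = 18, q_0 = 18·0 + 1 = 1 → 18/1
APPEND 1: p_1 = 1·18 + 1 = 19, q_1 = 1·1 + 0 = 1 → 19/1
APPEND 49: p_2 = 49·19 + 18 = 949, q_2 = 49·1 + 1 = 50 → 949/50
APPEND 8: p_3 = 8·949 + 19 = 7611, q_3 = 8·50 + 1 = 401 → 7611/401

19/1
7611/401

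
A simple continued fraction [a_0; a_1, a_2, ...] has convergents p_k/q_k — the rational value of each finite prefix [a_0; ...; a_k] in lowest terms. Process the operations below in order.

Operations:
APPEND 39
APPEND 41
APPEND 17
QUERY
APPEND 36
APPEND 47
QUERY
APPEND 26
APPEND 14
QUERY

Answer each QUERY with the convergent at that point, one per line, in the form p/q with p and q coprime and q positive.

27239/698
46190827/1183641
16873402711/432381331

APPEND 39: p_0 = 39·1 + 0 = 39, q_0 = 39·0 + 1 = 1 → 39/1
APPEND 41: p_1 = 41·39 + 1 = 1600, q_1 = 41·1 + 0 = 41 → 1600/41
APPEND 17: p_2 = 17·1600 + 39 = 27239, q_2 = 17·41 + 1 = 698 → 27239/698
APPEND 36: p_3 = 36·27239 + 1600 = 982204, q_3 = 36·698 + 41 = 25169 → 982204/25169
APPEND 47: p_4 = 47·982204 + 27239 = 46190827, q_4 = 47·25169 + 698 = 1183641 → 46190827/1183641
APPEND 26: p_5 = 26·46190827 + 982204 = 1201943706, q_5 = 26·1183641 + 25169 = 30799835 → 1201943706/30799835
APPEND 14: p_6 = 14·1201943706 + 46190827 = 16873402711, q_6 = 14·30799835 + 1183641 = 432381331 → 16873402711/432381331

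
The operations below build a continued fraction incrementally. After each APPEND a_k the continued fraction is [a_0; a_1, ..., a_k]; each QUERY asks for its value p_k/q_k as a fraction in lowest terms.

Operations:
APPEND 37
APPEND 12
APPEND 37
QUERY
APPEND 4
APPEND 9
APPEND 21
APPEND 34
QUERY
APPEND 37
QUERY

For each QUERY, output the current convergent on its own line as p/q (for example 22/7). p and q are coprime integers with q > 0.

APPEND 37: p_0 = 37·1 + 0 = 37, q_0 = 37·0 + 1 = 1 → 37/1
APPEND 12: p_1 = 12·37 + 1 = 445, q_1 = 12·1 + 0 = 12 → 445/12
APPEND 37: p_2 = 37·445 + 37 = 16502, q_2 = 37·12 + 1 = 445 → 16502/445
APPEND 4: p_3 = 4·16502 + 445 = 66453, q_3 = 4·445 + 12 = 1792 → 66453/1792
APPEND 9: p_4 = 9·66453 + 16502 = 614579, q_4 = 9·1792 + 445 = 16573 → 614579/16573
APPEND 21: p_5 = 21·614579 + 66453 = 12972612, q_5 = 21·16573 + 1792 = 349825 → 12972612/349825
APPEND 34: p_6 = 34·12972612 + 614579 = 441683387, q_6 = 34·349825 + 16573 = 11910623 → 441683387/11910623
APPEND 37: p_7 = 37·441683387 + 12972612 = 16355257931, q_7 = 37·11910623 + 349825 = 441042876 → 16355257931/441042876

16502/445
441683387/11910623
16355257931/441042876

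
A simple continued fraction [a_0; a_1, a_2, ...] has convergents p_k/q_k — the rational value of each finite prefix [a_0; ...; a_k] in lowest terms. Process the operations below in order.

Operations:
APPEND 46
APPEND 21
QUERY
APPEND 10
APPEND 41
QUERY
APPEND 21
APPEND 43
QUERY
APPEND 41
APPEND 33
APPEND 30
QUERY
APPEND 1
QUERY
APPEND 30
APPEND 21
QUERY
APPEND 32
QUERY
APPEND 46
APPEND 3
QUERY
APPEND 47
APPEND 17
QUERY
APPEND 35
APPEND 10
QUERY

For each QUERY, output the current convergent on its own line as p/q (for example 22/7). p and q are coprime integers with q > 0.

APPEND 46: p_0 = 46·1 + 0 = 46, q_0 = 46·0 + 1 = 1 → 46/1
APPEND 21: p_1 = 21·46 + 1 = 967, q_1 = 21·1 + 0 = 21 → 967/21
APPEND 10: p_2 = 10·967 + 46 = 9716, q_2 = 10·21 + 1 = 211 → 9716/211
APPEND 41: p_3 = 41·9716 + 967 = 399323, q_3 = 41·211 + 21 = 8672 → 399323/8672
APPEND 21: p_4 = 21·399323 + 9716 = 8395499, q_4 = 21·8672 + 211 = 182323 → 8395499/182323
APPEND 43: p_5 = 43·8395499 + 399323 = 361405780, q_5 = 43·182323 + 8672 = 7848561 → 361405780/7848561
APPEND 41: p_6 = 41·361405780 + 8395499 = 14826032479, q_6 = 41·7848561 + 182323 = 321973324 → 14826032479/321973324
APPEND 33: p_7 = 33·14826032479 + 361405780 = 489620477587, q_7 = 33·321973324 + 7848561 = 10632968253 → 489620477587/10632968253
APPEND 30: p_8 = 30·489620477587 + 14826032479 = 14703440360089, q_8 = 30·10632968253 + 321973324 = 319311020914 → 14703440360089/319311020914
APPEND 1: p_9 = 1·14703440360089 + 489620477587 = 15193060837676, q_9 = 1·319311020914 + 10632968253 = 329943989167 → 15193060837676/329943989167
APPEND 30: p_10 = 30·15193060837676 + 14703440360089 = 470495265490369, q_10 = 30·329943989167 + 319311020914 = 10217630695924 → 470495265490369/10217630695924
APPEND 21: p_11 = 21·470495265490369 + 15193060837676 = 9895593636135425, q_11 = 21·10217630695924 + 329943989167 = 214900188603571 → 9895593636135425/214900188603571
APPEND 32: p_12 = 32·9895593636135425 + 470495265490369 = 317129491621823969, q_12 = 32·214900188603571 + 10217630695924 = 6887023666010196 → 317129491621823969/6887023666010196
APPEND 46: p_13 = 46·317129491621823969 + 9895593636135425 = 14597852208240037999, q_13 = 46·6887023666010196 + 214900188603571 = 317017988825072587 → 14597852208240037999/317017988825072587
APPEND 3: p_14 = 3·14597852208240037999 + 317129491621823969 = 44110686116341937966, q_14 = 3·317017988825072587 + 6887023666010196 = 957940990141227957 → 44110686116341937966/957940990141227957
APPEND 47: p_15 = 47·44110686116341937966 + 14597852208240037999 = 2087800099676311122401, q_15 = 47·957940990141227957 + 317017988825072587 = 45340244525462786566 → 2087800099676311122401/45340244525462786566
APPEND 17: p_16 = 17·2087800099676311122401 + 44110686116341937966 = 35536712380613631018783, q_16 = 17·45340244525462786566 + 957940990141227957 = 771742097923008599579 → 35536712380613631018783/771742097923008599579
APPEND 35: p_17 = 35·35536712380613631018783 + 2087800099676311122401 = 1245872733421153396779806, q_17 = 35·771742097923008599579 + 45340244525462786566 = 27056313671830763771831 → 1245872733421153396779806/27056313671830763771831
APPEND 10: p_18 = 10·1245872733421153396779806 + 35536712380613631018783 = 12494264046592147598816843, q_18 = 10·27056313671830763771831 + 771742097923008599579 = 271334878816230646317889 → 12494264046592147598816843/271334878816230646317889

967/21
399323/8672
361405780/7848561
14703440360089/319311020914
15193060837676/329943989167
9895593636135425/214900188603571
317129491621823969/6887023666010196
44110686116341937966/957940990141227957
35536712380613631018783/771742097923008599579
12494264046592147598816843/271334878816230646317889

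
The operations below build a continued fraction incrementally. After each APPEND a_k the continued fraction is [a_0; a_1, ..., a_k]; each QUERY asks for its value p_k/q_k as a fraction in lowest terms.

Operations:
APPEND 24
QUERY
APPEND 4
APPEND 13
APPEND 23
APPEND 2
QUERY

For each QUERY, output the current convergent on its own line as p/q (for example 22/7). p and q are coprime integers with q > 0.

APPEND 24: p_0 = 24·1 + 0 = 24, q_0 = 24·0 + 1 = 1 → 24/1
APPEND 4: p_1 = 4·24 + 1 = 97, q_1 = 4·1 + 0 = 4 → 97/4
APPEND 13: p_2 = 13·97 + 24 = 1285, q_2 = 13·4 + 1 = 53 → 1285/53
APPEND 23: p_3 = 23·1285 + 97 = 29652, q_3 = 23·53 + 4 = 1223 → 29652/1223
APPEND 2: p_4 = 2·29652 + 1285 = 60589, q_4 = 2·1223 + 53 = 2499 → 60589/2499

24/1
60589/2499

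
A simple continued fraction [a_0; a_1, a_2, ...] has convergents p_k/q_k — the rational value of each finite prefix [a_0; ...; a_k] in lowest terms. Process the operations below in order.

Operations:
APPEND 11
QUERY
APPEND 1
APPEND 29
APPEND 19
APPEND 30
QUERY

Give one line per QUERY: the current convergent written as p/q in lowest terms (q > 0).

APPEND 11: p_0 = 11·1 + 0 = 11, q_0 = 11·0 + 1 = 1 → 11/1
APPEND 1: p_1 = 1·11 + 1 = 12, q_1 = 1·1 + 0 = 1 → 12/1
APPEND 29: p_2 = 29·12 + 11 = 359, q_2 = 29·1 + 1 = 30 → 359/30
APPEND 19: p_3 = 19·359 + 12 = 6833, q_3 = 19·30 + 1 = 571 → 6833/571
APPEND 30: p_4 = 30·6833 + 359 = 205349, q_4 = 30·571 + 30 = 17160 → 205349/17160

11/1
205349/17160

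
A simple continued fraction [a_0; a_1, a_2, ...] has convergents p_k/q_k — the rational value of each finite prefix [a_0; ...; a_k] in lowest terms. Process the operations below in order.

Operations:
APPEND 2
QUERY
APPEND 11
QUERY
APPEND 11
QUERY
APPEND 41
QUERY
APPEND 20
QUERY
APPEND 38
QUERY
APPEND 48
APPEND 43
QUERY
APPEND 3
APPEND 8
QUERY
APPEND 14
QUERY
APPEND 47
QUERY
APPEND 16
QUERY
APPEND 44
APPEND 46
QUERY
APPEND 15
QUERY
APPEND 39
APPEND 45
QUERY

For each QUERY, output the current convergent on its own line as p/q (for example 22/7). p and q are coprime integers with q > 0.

APPEND 2: p_0 = 2·1 + 0 = 2, q_0 = 2·0 + 1 = 1 → 2/1
APPEND 11: p_1 = 11·2 + 1 = 23, q_1 = 11·1 + 0 = 11 → 23/11
APPEND 11: p_2 = 11·23 + 2 = 255, q_2 = 11·11 + 1 = 122 → 255/122
APPEND 41: p_3 = 41·255 + 23 = 10478, q_3 = 41·122 + 11 = 5013 → 10478/5013
APPEND 20: p_4 = 20·10478 + 255 = 209815, q_4 = 20·5013 + 122 = 100382 → 209815/100382
APPEND 38: p_5 = 38·209815 + 10478 = 7983448, q_5 = 38·100382 + 5013 = 3819529 → 7983448/3819529
APPEND 48: p_6 = 48·7983448 + 209815 = 383415319, q_6 = 48·3819529 + 100382 = 183437774 → 383415319/183437774
APPEND 43: p_7 = 43·383415319 + 7983448 = 16494842165, q_7 = 43·183437774 + 3819529 = 7891643811 → 16494842165/7891643811
APPEND 3: p_8 = 3·16494842165 + 383415319 = 49867941814, q_8 = 3·7891643811 + 183437774 = 23858369207 → 49867941814/23858369207
APPEND 8: p_9 = 8·49867941814 + 16494842165 = 415438376677, q_9 = 8·23858369207 + 7891643811 = 198758597467 → 415438376677/198758597467
APPEND 14: p_10 = 14·415438376677 + 49867941814 = 5866005215292, q_10 = 14·198758597467 + 23858369207 = 2806478733745 → 5866005215292/2806478733745
APPEND 47: p_11 = 47·5866005215292 + 415438376677 = 276117683495401, q_11 = 47·2806478733745 + 198758597467 = 132103259083482 → 276117683495401/132103259083482
APPEND 16: p_12 = 16·276117683495401 + 5866005215292 = 4423748941141708, q_12 = 16·132103259083482 + 2806478733745 = 2116458624069457 → 4423748941141708/2116458624069457
APPEND 44: p_13 = 44·4423748941141708 + 276117683495401 = 194921071093730553, q_13 = 44·2116458624069457 + 132103259083482 = 93256282718139590 → 194921071093730553/93256282718139590
APPEND 46: p_14 = 46·194921071093730553 + 4423748941141708 = 8970793019252747146, q_14 = 46·93256282718139590 + 2116458624069457 = 4291905463658490597 → 8970793019252747146/4291905463658490597
APPEND 15: p_15 = 15·8970793019252747146 + 194921071093730553 = 134756816359884937743, q_15 = 15·4291905463658490597 + 93256282718139590 = 64471838237595498545 → 134756816359884937743/64471838237595498545
APPEND 39: p_16 = 39·134756816359884937743 + 8970793019252747146 = 5264486631054765319123, q_16 = 39·64471838237595498545 + 4291905463658490597 = 2518693596729882933852 → 5264486631054765319123/2518693596729882933852
APPEND 45: p_17 = 45·5264486631054765319123 + 134756816359884937743 = 237036655213824324298278, q_17 = 45·2518693596729882933852 + 64471838237595498545 = 113405683691082327521885 → 237036655213824324298278/113405683691082327521885

2/1
23/11
255/122
10478/5013
209815/100382
7983448/3819529
16494842165/7891643811
415438376677/198758597467
5866005215292/2806478733745
276117683495401/132103259083482
4423748941141708/2116458624069457
8970793019252747146/4291905463658490597
134756816359884937743/64471838237595498545
237036655213824324298278/113405683691082327521885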